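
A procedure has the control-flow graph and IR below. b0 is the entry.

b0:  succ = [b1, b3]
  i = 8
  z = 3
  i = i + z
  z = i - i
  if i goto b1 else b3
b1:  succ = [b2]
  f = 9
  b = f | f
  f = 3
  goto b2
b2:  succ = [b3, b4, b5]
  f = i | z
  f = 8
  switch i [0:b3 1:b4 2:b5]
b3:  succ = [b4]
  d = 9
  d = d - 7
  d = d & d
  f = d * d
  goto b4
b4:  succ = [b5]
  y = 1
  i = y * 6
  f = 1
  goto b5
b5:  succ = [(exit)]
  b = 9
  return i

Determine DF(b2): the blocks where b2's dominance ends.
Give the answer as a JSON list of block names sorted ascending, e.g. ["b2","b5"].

idom tree: b1←b0 b2←b1 b3←b0 b4←b0 b5←b0
Dom at joins:
  b3: preds {b0,b2}: {b0} ∩ {b0,b1,b2} = {b0}; idom=b0
  b4: preds {b2,b3}: {b0,b1,b2} ∩ {b0,b3} = {b0}; idom=b0
  b5: preds {b2,b4}: {b0,b1,b2} ∩ {b0,b4} = {b0}; idom=b0

Frontier:
  b3←b0: walk · to b0
  b3←b2: walk b2→b1 to b0
  b4←b2: walk b2→b1 to b0
  b4←b3: walk b3 to b0
  b5←b2: walk b2→b1 to b0
  b5←b4: walk b4 to b0
  b0 → ∅
  b1 → {b3,b4,b5}
  b2 → {b3,b4,b5}
  b3 → {b4}
  b4 → {b5}
  b5 → ∅

DF(b2) = ["b3", "b4", "b5"]

Answer: ["b3", "b4", "b5"]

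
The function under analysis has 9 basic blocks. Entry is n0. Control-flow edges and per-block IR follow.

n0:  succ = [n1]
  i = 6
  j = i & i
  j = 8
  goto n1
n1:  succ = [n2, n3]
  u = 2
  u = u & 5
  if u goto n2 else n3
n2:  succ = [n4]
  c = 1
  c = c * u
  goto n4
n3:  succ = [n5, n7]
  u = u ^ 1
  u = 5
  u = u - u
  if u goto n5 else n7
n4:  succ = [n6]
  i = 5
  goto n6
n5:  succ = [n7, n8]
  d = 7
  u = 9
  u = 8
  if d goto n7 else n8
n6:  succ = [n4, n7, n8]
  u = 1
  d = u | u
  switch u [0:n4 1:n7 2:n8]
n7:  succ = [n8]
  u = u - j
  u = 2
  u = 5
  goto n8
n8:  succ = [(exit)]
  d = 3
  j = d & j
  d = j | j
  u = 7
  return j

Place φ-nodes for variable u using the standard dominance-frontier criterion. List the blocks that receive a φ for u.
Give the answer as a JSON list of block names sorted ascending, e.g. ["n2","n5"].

Answer: ["n4", "n7", "n8"]

Derivation:
idom tree: n1←n0 n2←n1 n3←n1 n4←n2 n5←n3 n6←n4 n7←n1 n8←n1
Join-block Dom:
  n4: preds {n2,n6}: {n0,n1,n2} ∩ {n0,n1,n2,n4,n6} = {n0,n1,n2}; idom=n2
  n7: preds {n3,n5,n6}: {n0,n1,n3} ∩ {n0,n1,n3,n5} ∩ {n0,n1,n2,n4,n6} = {n0,n1}; idom=n1
  n8: preds {n5,n6,n7}: {n0,n1,n3,n5} ∩ {n0,n1,n2,n4,n6} ∩ {n0,n1,n7} = {n0,n1}; idom=n1

Frontier:
  join n4 pred n2: · stop@n2
  join n4 pred n6: n6→n4 stop@n2
  join n7 pred n3: n3 stop@n1
  join n7 pred n5: n5→n3 stop@n1
  join n7 pred n6: n6→n4→n2 stop@n1
  join n8 pred n5: n5→n3 stop@n1
  join n8 pred n6: n6→n4→n2 stop@n1
  join n8 pred n7: n7 stop@n1
  n0: DF=∅
  n1: DF=∅
  n2: DF={n7,n8}
  n3: DF={n7,n8}
  n4: DF={n4,n7,n8}
  n5: DF={n7,n8}
  n6: DF={n4,n7,n8}
  n7: DF={n8}
  n8: DF=∅

φ for u: defs {n1,n3,n5,n6,n7,n8}
  DF⁺ = {n4,n7,n8}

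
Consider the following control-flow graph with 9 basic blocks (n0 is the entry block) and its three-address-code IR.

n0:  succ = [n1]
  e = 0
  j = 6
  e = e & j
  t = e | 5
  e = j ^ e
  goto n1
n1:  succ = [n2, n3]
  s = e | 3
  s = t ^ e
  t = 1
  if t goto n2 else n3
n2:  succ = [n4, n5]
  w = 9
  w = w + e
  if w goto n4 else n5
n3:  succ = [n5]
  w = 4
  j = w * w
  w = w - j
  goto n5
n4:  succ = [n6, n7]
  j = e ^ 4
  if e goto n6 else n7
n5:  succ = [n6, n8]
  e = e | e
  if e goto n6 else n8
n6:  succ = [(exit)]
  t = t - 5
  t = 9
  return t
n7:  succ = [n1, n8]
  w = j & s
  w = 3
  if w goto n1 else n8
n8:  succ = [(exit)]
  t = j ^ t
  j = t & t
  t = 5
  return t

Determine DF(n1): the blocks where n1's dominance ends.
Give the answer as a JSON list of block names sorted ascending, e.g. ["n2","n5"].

idom tree: n1←n0 n2←n1 n3←n1 n4←n2 n5←n1 n6←n1 n7←n4 n8←n1
Dom∩ at merges:
  n1: preds {n0,n7}: {n0} ∩ {n0,n1,n2,n4,n7} = {n0}; idom=n0
  n5: preds {n2,n3}: {n0,n1,n2} ∩ {n0,n1,n3} = {n0,n1}; idom=n1
  n6: preds {n4,n5}: {n0,n1,n2,n4} ∩ {n0,n1,n5} = {n0,n1}; idom=n1
  n8: preds {n5,n7}: {n0,n1,n5} ∩ {n0,n1,n2,n4,n7} = {n0,n1}; idom=n1

Frontier:
  n1←n0: walk · to n0
  n1←n7: walk n7→n4→n2→n1 to n0
  n5←n2: walk n2 to n1
  n5←n3: walk n3 to n1
  n6←n4: walk n4→n2 to n1
  n6←n5: walk n5 to n1
  n8←n5: walk n5 to n1
  n8←n7: walk n7→n4→n2 to n1
  n0 → ∅
  n1 → {n1}
  n2 → {n1,n5,n6,n8}
  n3 → {n5}
  n4 → {n1,n6,n8}
  n5 → {n6,n8}
  n6 → ∅
  n7 → {n1,n8}
  n8 → ∅

DF(n1) = ["n1"]

Answer: ["n1"]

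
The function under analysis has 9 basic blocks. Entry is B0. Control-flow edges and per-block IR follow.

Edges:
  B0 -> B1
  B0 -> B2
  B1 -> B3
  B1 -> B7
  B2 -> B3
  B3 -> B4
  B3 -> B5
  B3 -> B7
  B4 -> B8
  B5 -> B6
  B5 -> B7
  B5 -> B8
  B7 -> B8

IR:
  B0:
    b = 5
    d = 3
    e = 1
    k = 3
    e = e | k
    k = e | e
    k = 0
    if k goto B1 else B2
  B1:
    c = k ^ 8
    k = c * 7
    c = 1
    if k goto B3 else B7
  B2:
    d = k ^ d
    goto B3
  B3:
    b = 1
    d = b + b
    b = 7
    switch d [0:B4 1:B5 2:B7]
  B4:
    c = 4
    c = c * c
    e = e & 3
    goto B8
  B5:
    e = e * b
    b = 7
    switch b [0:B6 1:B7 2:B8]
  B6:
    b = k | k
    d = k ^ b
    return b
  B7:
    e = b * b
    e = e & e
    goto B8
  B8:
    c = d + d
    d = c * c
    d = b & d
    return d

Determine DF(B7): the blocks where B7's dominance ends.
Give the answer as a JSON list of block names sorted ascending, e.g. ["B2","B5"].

idom tree: B1←B0 B2←B0 B3←B0 B4←B3 B5←B3 B6←B5 B7←B0 B8←B0
Dom∩ at merges:
  B3: preds {B1,B2}: {B0,B1} ∩ {B0,B2} = {B0}; idom=B0
  B7: preds {B1,B3,B5}: {B0,B1} ∩ {B0,B3} ∩ {B0,B3,B5} = {B0}; idom=B0
  B8: preds {B4,B5,B7}: {B0,B3,B4} ∩ {B0,B3,B5} ∩ {B0,B7} = {B0}; idom=B0

DF walk-up:
  B3←B1: walk B1 to B0
  B3←B2: walk B2 to B0
  B7←B1: walk B1 to B0
  B7←B3: walk B3 to B0
  B7←B5: walk B5→B3 to B0
  B8←B4: walk B4→B3 to B0
  B8←B5: walk B5→B3 to B0
  B8←B7: walk B7 to B0
  B0 → ∅
  B1 → {B3,B7}
  B2 → {B3}
  B3 → {B7,B8}
  B4 → {B8}
  B5 → {B7,B8}
  B6 → ∅
  B7 → {B8}
  B8 → ∅

DF(B7) = ["B8"]

Answer: ["B8"]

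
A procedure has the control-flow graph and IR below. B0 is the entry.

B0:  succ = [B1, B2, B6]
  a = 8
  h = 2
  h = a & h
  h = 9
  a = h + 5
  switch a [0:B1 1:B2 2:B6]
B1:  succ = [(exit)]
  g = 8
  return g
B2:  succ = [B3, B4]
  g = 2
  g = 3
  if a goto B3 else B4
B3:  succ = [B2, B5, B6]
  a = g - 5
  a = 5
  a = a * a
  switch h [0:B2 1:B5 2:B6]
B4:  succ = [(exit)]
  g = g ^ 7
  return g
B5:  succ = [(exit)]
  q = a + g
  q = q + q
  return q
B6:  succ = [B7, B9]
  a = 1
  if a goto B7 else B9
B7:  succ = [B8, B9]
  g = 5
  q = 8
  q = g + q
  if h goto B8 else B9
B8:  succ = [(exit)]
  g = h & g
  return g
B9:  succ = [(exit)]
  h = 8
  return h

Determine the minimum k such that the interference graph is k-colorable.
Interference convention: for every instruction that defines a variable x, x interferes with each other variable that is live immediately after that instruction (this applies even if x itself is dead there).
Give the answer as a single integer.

Per-block:
  B0: def={a,h} ue=∅
  B1: def={g} ue=∅
  B2: def={g} ue={a}
  B3: def={a} ue={g,h}
  B4: def={g} ue={g}
  B5: def={q} ue={a,g}
  B6: def={a} ue=∅
  B7: def={g,q} ue={h}
  B8: def={g} ue={g,h}
  B9: def={h} ue=∅

Liveness:
  B0 li=∅ lo={a,h}
  B1 li=∅ lo=∅
  B2 li={a,h} lo={g,h}
  B3 li={g,h} lo={a,g,h}
  B4 li={g} lo=∅
  B5 li={a,g} lo=∅
  B6 li={h} lo={h}
  B7 li={h} lo={g,h}
  B8 li={g,h} lo=∅
  B9 li=∅ lo=∅

Interfere edges:
  a — {g,h}
  g — {a,h,q}
  h — {a,g,q}
  q — {g,h}

Colouring:
  lower bound: {a,g,h} mutually conflict ⇒ χ ≥ 3
  3-colouring: r0={g}  r1={h}  r2={a,q}
  χ = 3

Answer: 3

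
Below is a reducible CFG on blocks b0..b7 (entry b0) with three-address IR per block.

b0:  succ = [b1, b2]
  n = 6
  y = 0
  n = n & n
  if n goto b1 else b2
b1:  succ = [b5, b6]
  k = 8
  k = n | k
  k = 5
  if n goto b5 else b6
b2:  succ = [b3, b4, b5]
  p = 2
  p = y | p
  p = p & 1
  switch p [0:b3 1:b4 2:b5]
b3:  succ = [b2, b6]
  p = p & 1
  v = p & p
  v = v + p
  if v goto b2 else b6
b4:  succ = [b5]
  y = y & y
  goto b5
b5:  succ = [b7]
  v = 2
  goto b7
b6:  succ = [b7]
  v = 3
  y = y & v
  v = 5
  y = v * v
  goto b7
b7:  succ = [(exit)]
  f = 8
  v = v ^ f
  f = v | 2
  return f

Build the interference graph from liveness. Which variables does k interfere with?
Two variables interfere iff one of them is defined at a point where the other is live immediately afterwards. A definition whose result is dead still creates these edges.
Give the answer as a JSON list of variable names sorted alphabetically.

def/use:
  b0 def {n,y} use ∅
  b1 def {k} use {n}
  b2 def {p} use {y}
  b3 def {p,v} use {p}
  b4 def {y} use {y}
  b5 def {v} use ∅
  b6 def {v,y} use {y}
  b7 def {f,v} use {v}

Live sets:
  b0 li=∅ lo={n,y}
  b1 li={n,y} lo={y}
  b2 li={y} lo={p,y}
  b3 li={p,y} lo={y}
  b4 li={y} lo=∅
  b5 li=∅ lo={v}
  b6 li={y} lo={v}
  b7 li={v} lo=∅

Conflict graph:
  f — {v}
  k — {n,y}
  n — {k,y}
  p — {v,y}
  v — {f,p,y}
  y — {k,n,p,v}

N(k) = ["n", "y"]

Answer: ["n", "y"]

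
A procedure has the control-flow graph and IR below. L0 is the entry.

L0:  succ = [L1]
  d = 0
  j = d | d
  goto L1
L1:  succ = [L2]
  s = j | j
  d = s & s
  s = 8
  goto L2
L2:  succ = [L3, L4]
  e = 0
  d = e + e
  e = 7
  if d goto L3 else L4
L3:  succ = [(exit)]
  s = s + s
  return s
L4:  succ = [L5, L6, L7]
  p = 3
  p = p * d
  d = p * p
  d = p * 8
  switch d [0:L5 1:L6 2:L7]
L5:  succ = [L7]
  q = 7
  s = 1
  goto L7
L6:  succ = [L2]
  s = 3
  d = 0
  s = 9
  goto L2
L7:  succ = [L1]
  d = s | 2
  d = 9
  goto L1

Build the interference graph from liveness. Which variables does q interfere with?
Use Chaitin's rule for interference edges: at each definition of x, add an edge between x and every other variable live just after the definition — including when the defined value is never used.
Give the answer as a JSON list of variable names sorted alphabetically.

Answer: ["j"]

Working:
Per-block:
  L0: {d,j} / ∅
  L1: {d,s} / {j}
  L2: {d,e} / ∅
  L3: {s} / {s}
  L4: {d,p} / {d}
  L5: {q,s} / ∅
  L6: {d,s} / ∅
  L7: {d} / {s}

Live sets:
  live L0: ∅→{j}
  live L1: {j}→{j,s}
  live L2: {j,s}→{d,j,s}
  live L3: {s}→∅
  live L4: {d,j,s}→{j,s}
  live L5: {j}→{j,s}
  live L6: {j}→{j,s}
  live L7: {j,s}→{j}

Interfere edges:
  d — {e,j,p,s}
  e — {d,j,s}
  j — {d,e,p,q,s}
  p — {d,j,s}
  q — {j}
  s — {d,e,j,p}

N(q) = ["j"]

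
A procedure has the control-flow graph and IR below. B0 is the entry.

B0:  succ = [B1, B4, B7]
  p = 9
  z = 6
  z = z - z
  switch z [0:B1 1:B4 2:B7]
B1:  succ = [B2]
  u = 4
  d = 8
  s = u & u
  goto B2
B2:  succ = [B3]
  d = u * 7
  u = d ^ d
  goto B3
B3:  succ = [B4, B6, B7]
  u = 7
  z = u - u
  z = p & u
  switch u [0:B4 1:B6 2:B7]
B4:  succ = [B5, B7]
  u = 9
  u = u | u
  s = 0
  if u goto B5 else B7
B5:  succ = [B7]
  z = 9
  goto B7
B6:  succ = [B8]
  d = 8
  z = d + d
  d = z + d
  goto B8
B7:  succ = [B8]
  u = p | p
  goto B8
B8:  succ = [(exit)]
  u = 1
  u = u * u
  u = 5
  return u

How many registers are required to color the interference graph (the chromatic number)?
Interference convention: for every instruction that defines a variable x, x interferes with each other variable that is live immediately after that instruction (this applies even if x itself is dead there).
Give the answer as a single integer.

Block summaries:
  B0: {p,z} / ∅
  B1: {d,s,u} / ∅
  B2: {d,u} / {u}
  B3: {u,z} / {p}
  B4: {s,u} / ∅
  B5: {z} / ∅
  B6: {d,z} / ∅
  B7: {u} / {p}
  B8: {u} / ∅

Liveness:
  B0 li=∅ lo={p}
  B1 li={p} lo={p,u}
  B2 li={p,u} lo={p}
  B3 li={p} lo={p}
  B4 li={p} lo={p}
  B5 li={p} lo={p}
  B6 li=∅ lo=∅
  B7 li={p} lo=∅
  B8 li=∅ lo=∅

Conflict graph:
  d — {p,u,z}
  p — {d,s,u,z}
  s — {p,u}
  u — {d,p,s,z}
  z — {d,p,u}

Registers:
  lower bound: {d,p,u,z} mutually conflict ⇒ χ ≥ 4
  4-colouring: r0={p}  r1={u}  r2={d,s}  r3={z}
  χ = 4

Answer: 4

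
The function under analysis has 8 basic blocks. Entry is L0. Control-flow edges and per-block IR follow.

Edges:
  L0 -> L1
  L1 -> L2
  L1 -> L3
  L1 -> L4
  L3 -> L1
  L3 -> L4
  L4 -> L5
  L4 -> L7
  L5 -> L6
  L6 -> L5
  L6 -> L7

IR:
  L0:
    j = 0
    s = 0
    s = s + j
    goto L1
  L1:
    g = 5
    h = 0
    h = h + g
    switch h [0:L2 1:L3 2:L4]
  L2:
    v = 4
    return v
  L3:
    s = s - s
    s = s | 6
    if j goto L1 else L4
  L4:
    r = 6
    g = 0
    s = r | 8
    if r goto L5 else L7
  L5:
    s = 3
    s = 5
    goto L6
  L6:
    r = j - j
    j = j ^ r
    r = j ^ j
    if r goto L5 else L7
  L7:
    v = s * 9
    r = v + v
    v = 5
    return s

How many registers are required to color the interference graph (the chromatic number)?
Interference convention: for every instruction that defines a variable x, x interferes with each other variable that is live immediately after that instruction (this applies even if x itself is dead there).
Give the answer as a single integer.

Answer: 4

Derivation:
Per-block:
  L0: {j,s} / ∅
  L1: {g,h} / ∅
  L2: {v} / ∅
  L3: {s} / {j,s}
  L4: {g,r,s} / ∅
  L5: {s} / ∅
  L6: {j,r} / {j}
  L7: {r,v} / {s}

Liveness:
  L0: in=∅ out={j,s}
  L1: in={j,s} out={j,s}
  L2: in=∅ out=∅
  L3: in={j,s} out={j,s}
  L4: in={j} out={j,s}
  L5: in={j} out={j,s}
  L6: in={j,s} out={j,s}
  L7: in={s} out=∅

Conflict graph:
  g — {h,j,r,s}
  h — {g,j,s}
  j — {g,h,r,s}
  r — {g,j,s}
  s — {g,h,j,r,v}
  v — {s}

Registers:
  lower bound: {g,h,j,s} mutually conflict ⇒ χ ≥ 4
  4-colouring: r0={s}  r1={g,v}  r2={j}  r3={h,r}
  χ = 4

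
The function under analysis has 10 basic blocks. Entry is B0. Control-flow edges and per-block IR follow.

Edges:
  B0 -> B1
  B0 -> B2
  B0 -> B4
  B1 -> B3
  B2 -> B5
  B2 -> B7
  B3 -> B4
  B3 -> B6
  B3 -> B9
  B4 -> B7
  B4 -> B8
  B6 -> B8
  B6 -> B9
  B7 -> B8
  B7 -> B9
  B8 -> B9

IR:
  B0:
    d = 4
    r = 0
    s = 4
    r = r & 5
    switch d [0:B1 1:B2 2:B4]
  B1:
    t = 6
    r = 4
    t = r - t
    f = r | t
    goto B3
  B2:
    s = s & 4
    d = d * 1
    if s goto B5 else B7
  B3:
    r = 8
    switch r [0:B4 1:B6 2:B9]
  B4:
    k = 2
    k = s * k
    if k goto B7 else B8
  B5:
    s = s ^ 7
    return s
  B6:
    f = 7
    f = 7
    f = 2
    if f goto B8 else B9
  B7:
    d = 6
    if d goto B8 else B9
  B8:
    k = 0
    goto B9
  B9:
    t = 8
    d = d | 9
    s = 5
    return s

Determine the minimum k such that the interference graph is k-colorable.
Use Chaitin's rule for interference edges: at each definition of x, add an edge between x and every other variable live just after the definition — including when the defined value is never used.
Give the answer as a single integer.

Answer: 4

Working:
def/use:
  B0: def={d,r,s} ue=∅
  B1: def={f,r,t} ue=∅
  B2: def={d,s} ue={d,s}
  B3: def={r} ue=∅
  B4: def={k} ue={s}
  B5: def={s} ue={s}
  B6: def={f} ue=∅
  B7: def={d} ue=∅
  B8: def={k} ue=∅
  B9: def={d,s,t} ue={d}

Live sets:
  live B0: ∅→{d,s}
  live B1: {d,s}→{d,s}
  live B2: {d,s}→{s}
  live B3: {d,s}→{d,s}
  live B4: {d,s}→{d}
  live B5: {s}→∅
  live B6: {d}→{d}
  live B7: ∅→{d}
  live B8: {d}→{d}
  live B9: {d}→∅

Conflict graph:
  d: {f,k,r,s,t}
  f: {d,s}
  k: {d,s}
  r: {d,s,t}
  s: {d,f,k,r,t}
  t: {d,r,s}

Colouring:
  lower bound: {d,r,s,t} mutually conflict ⇒ χ ≥ 4
  assign d→R0 f→R2 k→R2 r→R2 s→R1 t→R3 — no edge inside a register ⇒ χ ≤ 4
  χ = 4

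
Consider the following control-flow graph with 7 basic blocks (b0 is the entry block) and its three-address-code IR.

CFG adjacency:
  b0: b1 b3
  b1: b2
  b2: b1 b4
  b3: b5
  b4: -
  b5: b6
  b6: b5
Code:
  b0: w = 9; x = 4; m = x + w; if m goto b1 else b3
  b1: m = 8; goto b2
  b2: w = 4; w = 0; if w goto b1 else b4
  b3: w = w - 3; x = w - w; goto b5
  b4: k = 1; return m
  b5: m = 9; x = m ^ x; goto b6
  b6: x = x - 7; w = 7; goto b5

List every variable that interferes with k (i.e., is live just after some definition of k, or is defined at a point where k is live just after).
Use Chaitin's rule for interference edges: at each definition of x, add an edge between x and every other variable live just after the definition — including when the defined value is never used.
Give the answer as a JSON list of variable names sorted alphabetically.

Answer: ["m"]

Derivation:
Per-block:
  b0: {m,w,x} / ∅
  b1: {m} / ∅
  b2: {w} / ∅
  b3: {w,x} / {w}
  b4: {k} / {m}
  b5: {m,x} / {x}
  b6: {w,x} / {x}

Live sets:
  b0 li=∅ lo={w}
  b1 li=∅ lo={m}
  b2 li={m} lo={m}
  b3 li={w} lo={x}
  b4 li={m} lo=∅
  b5 li={x} lo={x}
  b6 li={x} lo={x}

Interfere edges:
  k: {m}
  m: {k,w,x}
  w: {m,x}
  x: {m,w}

N(k) = ["m"]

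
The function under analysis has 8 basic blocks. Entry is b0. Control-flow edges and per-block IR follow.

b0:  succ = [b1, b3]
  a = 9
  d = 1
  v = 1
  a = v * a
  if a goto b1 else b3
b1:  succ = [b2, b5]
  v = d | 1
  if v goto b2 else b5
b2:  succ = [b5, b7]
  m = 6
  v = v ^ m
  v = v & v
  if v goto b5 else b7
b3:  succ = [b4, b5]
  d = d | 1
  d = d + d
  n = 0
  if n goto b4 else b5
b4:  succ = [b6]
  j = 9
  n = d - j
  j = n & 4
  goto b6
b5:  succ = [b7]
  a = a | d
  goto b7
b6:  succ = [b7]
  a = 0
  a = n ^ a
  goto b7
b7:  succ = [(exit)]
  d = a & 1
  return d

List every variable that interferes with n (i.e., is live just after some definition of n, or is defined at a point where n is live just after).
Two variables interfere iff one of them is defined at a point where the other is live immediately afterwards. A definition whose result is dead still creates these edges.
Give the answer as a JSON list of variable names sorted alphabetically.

Per-block:
  b0 def {a,d,v} use ∅
  b1 def {v} use {d}
  b2 def {m,v} use {v}
  b3 def {d,n} use {d}
  b4 def {j,n} use {d}
  b5 def {a} use {a,d}
  b6 def {a} use {n}
  b7 def {d} use {a}

Liveness:
  b0 li=∅ lo={a,d}
  b1 li={a,d} lo={a,d,v}
  b2 li={a,d,v} lo={a,d}
  b3 li={a,d} lo={a,d}
  b4 li={d} lo={n}
  b5 li={a,d} lo={a}
  b6 li={n} lo={a}
  b7 li={a} lo=∅

Interfere edges:
  a — {d,m,n,v}
  d — {a,j,m,n,v}
  j — {d,n}
  m — {a,d,v}
  n — {a,d,j}
  v — {a,d,m}

N(n) = ["a", "d", "j"]

Answer: ["a", "d", "j"]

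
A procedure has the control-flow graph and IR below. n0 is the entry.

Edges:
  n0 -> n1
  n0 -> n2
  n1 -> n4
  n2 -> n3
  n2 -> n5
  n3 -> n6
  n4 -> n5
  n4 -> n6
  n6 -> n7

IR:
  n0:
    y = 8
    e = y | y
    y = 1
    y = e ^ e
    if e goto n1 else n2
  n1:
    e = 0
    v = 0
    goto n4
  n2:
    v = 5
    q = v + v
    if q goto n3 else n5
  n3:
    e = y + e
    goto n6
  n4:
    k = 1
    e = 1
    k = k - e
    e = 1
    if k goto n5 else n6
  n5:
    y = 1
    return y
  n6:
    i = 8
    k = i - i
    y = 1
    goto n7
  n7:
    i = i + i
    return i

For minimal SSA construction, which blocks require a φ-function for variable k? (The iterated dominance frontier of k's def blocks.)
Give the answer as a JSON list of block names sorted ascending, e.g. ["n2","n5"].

idom tree: n1←n0 n2←n0 n3←n2 n4←n1 n5←n0 n6←n0 n7←n6
Join-block Dom:
  n5: preds {n2,n4}: {n0,n2} ∩ {n0,n1,n4} = {n0}; idom=n0
  n6: preds {n3,n4}: {n0,n2,n3} ∩ {n0,n1,n4} = {n0}; idom=n0

DF walk-up:
  n5←n2: walk n2 to n0
  n5←n4: walk n4→n1 to n0
  n6←n3: walk n3→n2 to n0
  n6←n4: walk n4→n1 to n0
  n0 → ∅
  n1 → {n5,n6}
  n2 → {n5,n6}
  n3 → {n6}
  n4 → {n5,n6}
  n5 → ∅
  n6 → ∅
  n7 → ∅

φ for k: defs {n4,n6}
  DF⁺ = {n5,n6}

Answer: ["n5", "n6"]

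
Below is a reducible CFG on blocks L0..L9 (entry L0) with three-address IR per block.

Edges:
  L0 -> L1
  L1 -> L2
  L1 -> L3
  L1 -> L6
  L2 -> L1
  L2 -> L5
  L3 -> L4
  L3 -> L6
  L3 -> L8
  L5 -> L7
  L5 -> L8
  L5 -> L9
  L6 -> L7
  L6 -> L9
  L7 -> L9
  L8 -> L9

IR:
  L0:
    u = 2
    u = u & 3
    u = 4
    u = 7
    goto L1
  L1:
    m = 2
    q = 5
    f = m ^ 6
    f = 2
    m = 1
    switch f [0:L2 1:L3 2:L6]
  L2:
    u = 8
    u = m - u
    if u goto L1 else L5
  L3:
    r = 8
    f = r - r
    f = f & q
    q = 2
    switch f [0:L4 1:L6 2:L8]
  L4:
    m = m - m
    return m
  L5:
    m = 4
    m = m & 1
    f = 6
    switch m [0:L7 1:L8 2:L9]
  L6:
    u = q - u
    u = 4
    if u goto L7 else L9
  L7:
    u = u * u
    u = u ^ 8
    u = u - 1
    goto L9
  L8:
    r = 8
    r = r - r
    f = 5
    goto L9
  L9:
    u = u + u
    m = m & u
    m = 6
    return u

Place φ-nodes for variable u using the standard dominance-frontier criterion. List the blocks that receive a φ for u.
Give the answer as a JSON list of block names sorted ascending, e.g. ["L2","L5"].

Answer: ["L1", "L7", "L8", "L9"]

Working:
idom tree: L1←L0 L2←L1 L3←L1 L4←L3 L5←L2 L6←L1 L7←L1 L8←L1 L9←L1
Dom at joins:
  L1: preds {L0,L2}: {L0} ∩ {L0,L1,L2} = {L0}; idom=L0
  L6: preds {L1,L3}: {L0,L1} ∩ {L0,L1,L3} = {L0,L1}; idom=L1
  L7: preds {L5,L6}: {L0,L1,L2,L5} ∩ {L0,L1,L6} = {L0,L1}; idom=L1
  L8: preds {L3,L5}: {L0,L1,L3} ∩ {L0,L1,L2,L5} = {L0,L1}; idom=L1
  L9: preds {L5,L6,L7,L8}: {L0,L1,L2,L5} ∩ {L0,L1,L6} ∩ {L0,L1,L7} ∩ {L0,L1,L8} = {L0,L1}; idom=L1

DF derivation:
  join L1 pred L0: · stop@L0
  join L1 pred L2: L2→L1 stop@L0
  join L6 pred L1: · stop@L1
  join L6 pred L3: L3 stop@L1
  join L7 pred L5: L5→L2 stop@L1
  join L7 pred L6: L6 stop@L1
  join L8 pred L3: L3 stop@L1
  join L8 pred L5: L5→L2 stop@L1
  join L9 pred L5: L5→L2 stop@L1
  join L9 pred L6: L6 stop@L1
  join L9 pred L7: L7 stop@L1
  join L9 pred L8: L8 stop@L1
  L0: DF=∅
  L1: DF={L1}
  L2: DF={L1,L7,L8,L9}
  L3: DF={L6,L8}
  L4: DF=∅
  L5: DF={L7,L8,L9}
  L6: DF={L7,L9}
  L7: DF={L9}
  L8: DF={L9}
  L9: DF=∅

φ for u: defs {L0,L2,L6,L7,L9}
  DF⁺ = {L1,L7,L8,L9}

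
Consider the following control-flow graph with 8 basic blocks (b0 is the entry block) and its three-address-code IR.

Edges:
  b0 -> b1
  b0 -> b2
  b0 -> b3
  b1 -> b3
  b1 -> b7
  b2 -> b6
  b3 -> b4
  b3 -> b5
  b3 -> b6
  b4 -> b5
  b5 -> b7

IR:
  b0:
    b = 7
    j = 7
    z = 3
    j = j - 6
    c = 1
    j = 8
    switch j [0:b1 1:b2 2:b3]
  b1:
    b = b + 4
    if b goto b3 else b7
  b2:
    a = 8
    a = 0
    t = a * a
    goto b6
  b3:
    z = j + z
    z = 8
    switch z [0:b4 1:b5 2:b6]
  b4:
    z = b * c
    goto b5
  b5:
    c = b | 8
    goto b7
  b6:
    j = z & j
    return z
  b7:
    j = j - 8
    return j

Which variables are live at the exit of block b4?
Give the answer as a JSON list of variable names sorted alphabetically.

Answer: ["b", "j"]

Derivation:
def/use:
  b0: def={b,c,j,z} ue=∅
  b1: def={b} ue={b}
  b2: def={a,t} ue=∅
  b3: def={z} ue={j,z}
  b4: def={z} ue={b,c}
  b5: def={c} ue={b}
  b6: def={j} ue={j,z}
  b7: def={j} ue={j}

Backward fixpoint:
  live b0: ∅→{b,c,j,z}
  live b1: {b,c,j,z}→{b,c,j,z}
  live b2: {j,z}→{j,z}
  live b3: {b,c,j,z}→{b,c,j,z}
  live b4: {b,c,j}→{b,j}
  live b5: {b,j}→{j}
  live b6: {j,z}→∅
  live b7: {j}→∅

live-out(b4) = ["b", "j"]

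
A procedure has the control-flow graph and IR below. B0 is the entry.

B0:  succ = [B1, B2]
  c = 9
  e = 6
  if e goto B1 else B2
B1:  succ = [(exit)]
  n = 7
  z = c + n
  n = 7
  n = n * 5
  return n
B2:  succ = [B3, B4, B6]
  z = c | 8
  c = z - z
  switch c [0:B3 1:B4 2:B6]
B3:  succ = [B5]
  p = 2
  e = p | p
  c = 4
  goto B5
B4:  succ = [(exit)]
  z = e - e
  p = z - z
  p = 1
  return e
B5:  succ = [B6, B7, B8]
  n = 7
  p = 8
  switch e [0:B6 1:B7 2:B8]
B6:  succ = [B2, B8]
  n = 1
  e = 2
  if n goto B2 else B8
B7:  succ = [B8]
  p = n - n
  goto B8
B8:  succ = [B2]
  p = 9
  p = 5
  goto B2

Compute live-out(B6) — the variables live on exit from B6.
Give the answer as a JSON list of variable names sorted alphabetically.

Answer: ["c", "e"]

Derivation:
Per-block:
  B0: {c,e} / ∅
  B1: {n,z} / {c}
  B2: {c,z} / {c}
  B3: {c,e,p} / ∅
  B4: {p,z} / {e}
  B5: {n,p} / {e}
  B6: {e,n} / ∅
  B7: {p} / {n}
  B8: {p} / ∅

Live sets:
  live B0: ∅→{c,e}
  live B1: {c}→∅
  live B2: {c,e}→{c,e}
  live B3: ∅→{c,e}
  live B4: {e}→∅
  live B5: {c,e}→{c,e,n}
  live B6: {c}→{c,e}
  live B7: {c,e,n}→{c,e}
  live B8: {c,e}→{c,e}

live-out(B6) = ["c", "e"]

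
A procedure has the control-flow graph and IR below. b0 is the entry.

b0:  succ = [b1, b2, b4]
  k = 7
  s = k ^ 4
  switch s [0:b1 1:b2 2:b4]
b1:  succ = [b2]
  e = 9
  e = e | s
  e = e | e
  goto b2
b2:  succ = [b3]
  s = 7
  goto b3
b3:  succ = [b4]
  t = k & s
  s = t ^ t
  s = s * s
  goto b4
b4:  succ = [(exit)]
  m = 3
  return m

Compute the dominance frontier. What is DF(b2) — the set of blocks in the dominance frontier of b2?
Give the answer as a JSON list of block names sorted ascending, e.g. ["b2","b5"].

idom tree: b1←b0 b2←b0 b3←b2 b4←b0
Dom∩ at merges:
  b2: preds {b0,b1}: {b0} ∩ {b0,b1} = {b0}; idom=b0
  b4: preds {b0,b3}: {b0} ∩ {b0,b2,b3} = {b0}; idom=b0

DF walk-up:
  b2←b0: walk · to b0
  b2←b1: walk b1 to b0
  b4←b0: walk · to b0
  b4←b3: walk b3→b2 to b0
  b0 → ∅
  b1 → {b2}
  b2 → {b4}
  b3 → {b4}
  b4 → ∅

DF(b2) = ["b4"]

Answer: ["b4"]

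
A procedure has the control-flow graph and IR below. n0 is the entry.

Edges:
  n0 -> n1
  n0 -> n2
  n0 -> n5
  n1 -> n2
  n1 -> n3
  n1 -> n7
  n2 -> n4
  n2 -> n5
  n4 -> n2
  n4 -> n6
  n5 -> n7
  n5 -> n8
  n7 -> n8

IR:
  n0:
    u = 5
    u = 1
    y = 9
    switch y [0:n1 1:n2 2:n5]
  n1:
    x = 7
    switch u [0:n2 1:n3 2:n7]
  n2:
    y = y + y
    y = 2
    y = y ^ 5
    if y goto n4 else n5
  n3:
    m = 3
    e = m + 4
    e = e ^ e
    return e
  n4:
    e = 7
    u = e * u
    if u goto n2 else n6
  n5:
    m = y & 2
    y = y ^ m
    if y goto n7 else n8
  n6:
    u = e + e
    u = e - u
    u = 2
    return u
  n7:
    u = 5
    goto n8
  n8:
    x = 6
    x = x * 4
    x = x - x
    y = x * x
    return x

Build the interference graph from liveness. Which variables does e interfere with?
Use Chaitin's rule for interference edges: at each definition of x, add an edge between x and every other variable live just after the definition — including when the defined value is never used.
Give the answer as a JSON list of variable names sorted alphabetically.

Per-block:
  n0: {u,y} / ∅
  n1: {x} / {u}
  n2: {y} / {y}
  n3: {e,m} / ∅
  n4: {e,u} / {u}
  n5: {m,y} / {y}
  n6: {u} / {e}
  n7: {u} / ∅
  n8: {x,y} / ∅

Liveness:
  n0: in=∅ out={u,y}
  n1: in={u,y} out={u,y}
  n2: in={u,y} out={u,y}
  n3: in=∅ out=∅
  n4: in={u,y} out={e,u,y}
  n5: in={y} out=∅
  n6: in={e} out=∅
  n7: in=∅ out=∅
  n8: in=∅ out=∅

Interfere edges:
  e↔{u,y}
  m↔{y}
  u↔{e,x,y}
  x↔{u,y}
  y↔{e,m,u,x}

N(e) = ["u", "y"]

Answer: ["u", "y"]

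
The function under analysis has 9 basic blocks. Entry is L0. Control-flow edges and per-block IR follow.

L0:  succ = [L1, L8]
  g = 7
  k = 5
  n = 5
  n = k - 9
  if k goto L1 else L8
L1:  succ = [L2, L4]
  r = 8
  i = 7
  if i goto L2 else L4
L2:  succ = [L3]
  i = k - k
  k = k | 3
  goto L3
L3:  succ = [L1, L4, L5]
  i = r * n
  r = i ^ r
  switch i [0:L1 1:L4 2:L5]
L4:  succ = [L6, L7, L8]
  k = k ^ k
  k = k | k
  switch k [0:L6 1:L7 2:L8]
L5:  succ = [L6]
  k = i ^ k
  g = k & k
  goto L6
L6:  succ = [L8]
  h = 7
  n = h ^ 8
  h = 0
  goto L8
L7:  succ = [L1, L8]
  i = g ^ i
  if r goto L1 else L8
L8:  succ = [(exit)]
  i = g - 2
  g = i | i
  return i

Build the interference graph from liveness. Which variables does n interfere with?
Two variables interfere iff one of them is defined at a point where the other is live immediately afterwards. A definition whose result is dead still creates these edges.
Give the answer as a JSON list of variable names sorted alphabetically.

Block summaries:
  L0 def {g,k,n} use ∅
  L1 def {i,r} use ∅
  L2 def {i,k} use {k}
  L3 def {i,r} use {n,r}
  L4 def {k} use {k}
  L5 def {g,k} use {i,k}
  L6 def {h,n} use ∅
  L7 def {i} use {g,i,r}
  L8 def {g,i} use {g}

Liveness:
  L0: in=∅ out={g,k,n}
  L1: in={g,k,n} out={g,i,k,n,r}
  L2: in={g,k,n,r} out={g,k,n,r}
  L3: in={g,k,n,r} out={g,i,k,n,r}
  L4: in={g,i,k,n,r} out={g,i,k,n,r}
  L5: in={i,k} out={g}
  L6: in={g} out={g}
  L7: in={g,i,k,n,r} out={g,k,n}
  L8: in={g} out=∅

Interfere edges:
  g: {h,i,k,n,r}
  h: {g}
  i: {g,k,n,r}
  k: {g,i,n,r}
  n: {g,i,k,r}
  r: {g,i,k,n}

N(n) = ["g", "i", "k", "r"]

Answer: ["g", "i", "k", "r"]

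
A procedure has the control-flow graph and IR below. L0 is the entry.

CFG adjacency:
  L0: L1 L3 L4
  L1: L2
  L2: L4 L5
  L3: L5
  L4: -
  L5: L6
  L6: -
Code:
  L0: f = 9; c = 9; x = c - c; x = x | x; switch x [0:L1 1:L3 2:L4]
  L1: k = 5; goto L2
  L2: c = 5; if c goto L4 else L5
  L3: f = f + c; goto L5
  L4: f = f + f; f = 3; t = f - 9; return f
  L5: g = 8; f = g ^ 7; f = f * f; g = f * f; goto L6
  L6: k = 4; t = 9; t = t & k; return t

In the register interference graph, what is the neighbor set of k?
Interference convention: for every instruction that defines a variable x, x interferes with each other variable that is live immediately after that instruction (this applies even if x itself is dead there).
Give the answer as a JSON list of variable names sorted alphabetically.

Block summaries:
  L0: {c,f,x} / ∅
  L1: {k} / ∅
  L2: {c} / ∅
  L3: {f} / {c,f}
  L4: {f,t} / {f}
  L5: {f,g} / ∅
  L6: {k,t} / ∅

Live sets:
  live L0: ∅→{c,f}
  live L1: {f}→{f}
  live L2: {f}→{f}
  live L3: {c,f}→∅
  live L4: {f}→∅
  live L5: ∅→∅
  live L6: ∅→∅

Interfere edges:
  c↔{f,x}
  f↔{c,k,t,x}
  g↔∅
  k↔{f,t}
  t↔{f,k}
  x↔{c,f}

N(k) = ["f", "t"]

Answer: ["f", "t"]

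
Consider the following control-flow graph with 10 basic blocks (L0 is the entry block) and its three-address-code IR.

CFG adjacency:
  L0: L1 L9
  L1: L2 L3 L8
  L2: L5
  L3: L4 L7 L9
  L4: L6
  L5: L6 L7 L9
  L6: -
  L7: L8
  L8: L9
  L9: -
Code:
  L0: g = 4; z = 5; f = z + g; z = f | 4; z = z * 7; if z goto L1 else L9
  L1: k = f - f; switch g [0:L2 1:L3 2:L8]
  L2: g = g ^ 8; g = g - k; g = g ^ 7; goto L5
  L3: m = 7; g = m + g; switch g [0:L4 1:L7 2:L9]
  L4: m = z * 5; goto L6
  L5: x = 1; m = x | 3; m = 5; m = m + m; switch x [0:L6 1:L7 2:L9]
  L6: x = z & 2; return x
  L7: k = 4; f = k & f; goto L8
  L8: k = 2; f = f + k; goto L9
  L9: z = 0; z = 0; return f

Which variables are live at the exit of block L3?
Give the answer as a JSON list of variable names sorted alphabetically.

Per-block:
  L0: def={f,g,z} ue=∅
  L1: def={k} ue={f,g}
  L2: def={g} ue={g,k}
  L3: def={g,m} ue={g}
  L4: def={m} ue={z}
  L5: def={m,x} ue=∅
  L6: def={x} ue={z}
  L7: def={f,k} ue={f}
  L8: def={f,k} ue={f}
  L9: def={z} ue={f}

Backward fixpoint:
  live L0: ∅→{f,g,z}
  live L1: {f,g,z}→{f,g,k,z}
  live L2: {f,g,k,z}→{f,z}
  live L3: {f,g,z}→{f,z}
  live L4: {z}→{z}
  live L5: {f,z}→{f,z}
  live L6: {z}→∅
  live L7: {f}→{f}
  live L8: {f}→{f}
  live L9: {f}→∅

live-out(L3) = ["f", "z"]

Answer: ["f", "z"]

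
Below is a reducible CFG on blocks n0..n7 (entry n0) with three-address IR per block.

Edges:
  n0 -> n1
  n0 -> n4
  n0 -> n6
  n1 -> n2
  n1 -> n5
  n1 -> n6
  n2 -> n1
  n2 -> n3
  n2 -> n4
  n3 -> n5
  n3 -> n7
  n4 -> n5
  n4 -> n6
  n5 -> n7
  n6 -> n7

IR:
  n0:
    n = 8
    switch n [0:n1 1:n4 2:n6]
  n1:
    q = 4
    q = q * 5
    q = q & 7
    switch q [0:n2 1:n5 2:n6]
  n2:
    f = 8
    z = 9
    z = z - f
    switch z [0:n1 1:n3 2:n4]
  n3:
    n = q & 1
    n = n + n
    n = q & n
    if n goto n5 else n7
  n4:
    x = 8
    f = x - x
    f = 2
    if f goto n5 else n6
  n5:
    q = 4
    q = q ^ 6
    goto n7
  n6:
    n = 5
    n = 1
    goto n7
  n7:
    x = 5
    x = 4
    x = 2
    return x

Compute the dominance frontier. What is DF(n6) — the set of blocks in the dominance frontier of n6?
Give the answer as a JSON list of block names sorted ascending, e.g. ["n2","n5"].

idom tree: n1←n0 n2←n1 n3←n2 n4←n0 n5←n0 n6←n0 n7←n0
Dom at joins:
  n1: preds {n0,n2}: {n0} ∩ {n0,n1,n2} = {n0}; idom=n0
  n4: preds {n0,n2}: {n0} ∩ {n0,n1,n2} = {n0}; idom=n0
  n5: preds {n1,n3,n4}: {n0,n1} ∩ {n0,n1,n2,n3} ∩ {n0,n4} = {n0}; idom=n0
  n6: preds {n0,n1,n4}: {n0} ∩ {n0,n1} ∩ {n0,n4} = {n0}; idom=n0
  n7: preds {n3,n5,n6}: {n0,n1,n2,n3} ∩ {n0,n5} ∩ {n0,n6} = {n0}; idom=n0

Frontier:
  join n1 pred n0: · stop@n0
  join n1 pred n2: n2→n1 stop@n0
  join n4 pred n0: · stop@n0
  join n4 pred n2: n2→n1 stop@n0
  join n5 pred n1: n1 stop@n0
  join n5 pred n3: n3→n2→n1 stop@n0
  join n5 pred n4: n4 stop@n0
  join n6 pred n0: · stop@n0
  join n6 pred n1: n1 stop@n0
  join n6 pred n4: n4 stop@n0
  join n7 pred n3: n3→n2→n1 stop@n0
  join n7 pred n5: n5 stop@n0
  join n7 pred n6: n6 stop@n0
  n0: DF=∅
  n1: DF={n1,n4,n5,n6,n7}
  n2: DF={n1,n4,n5,n7}
  n3: DF={n5,n7}
  n4: DF={n5,n6}
  n5: DF={n7}
  n6: DF={n7}
  n7: DF=∅

DF(n6) = ["n7"]

Answer: ["n7"]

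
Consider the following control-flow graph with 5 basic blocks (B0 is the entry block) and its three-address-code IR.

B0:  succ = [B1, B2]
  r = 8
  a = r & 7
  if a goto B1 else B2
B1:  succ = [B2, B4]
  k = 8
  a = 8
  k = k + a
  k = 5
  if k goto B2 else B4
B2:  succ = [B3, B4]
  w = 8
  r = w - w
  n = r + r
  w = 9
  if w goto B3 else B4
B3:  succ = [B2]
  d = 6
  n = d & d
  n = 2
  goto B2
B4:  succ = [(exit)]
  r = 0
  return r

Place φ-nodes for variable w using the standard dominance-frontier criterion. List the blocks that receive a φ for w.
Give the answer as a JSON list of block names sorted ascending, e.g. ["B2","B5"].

idom tree: B1←B0 B2←B0 B3←B2 B4←B0
Join-block Dom:
  B2: preds {B0,B1,B3}: {B0} ∩ {B0,B1} ∩ {B0,B2,B3} = {B0}; idom=B0
  B4: preds {B1,B2}: {B0,B1} ∩ {B0,B2} = {B0}; idom=B0

DF walk-up:
  join B2 pred B0: · stop@B0
  join B2 pred B1: B1 stop@B0
  join B2 pred B3: B3→B2 stop@B0
  join B4 pred B1: B1 stop@B0
  join B4 pred B2: B2 stop@B0
  B0 → ∅
  B1 → {B2,B4}
  B2 → {B2,B4}
  B3 → {B2}
  B4 → ∅

φ for w: defs {B2}
  DF⁺ = {B2,B4}

Answer: ["B2", "B4"]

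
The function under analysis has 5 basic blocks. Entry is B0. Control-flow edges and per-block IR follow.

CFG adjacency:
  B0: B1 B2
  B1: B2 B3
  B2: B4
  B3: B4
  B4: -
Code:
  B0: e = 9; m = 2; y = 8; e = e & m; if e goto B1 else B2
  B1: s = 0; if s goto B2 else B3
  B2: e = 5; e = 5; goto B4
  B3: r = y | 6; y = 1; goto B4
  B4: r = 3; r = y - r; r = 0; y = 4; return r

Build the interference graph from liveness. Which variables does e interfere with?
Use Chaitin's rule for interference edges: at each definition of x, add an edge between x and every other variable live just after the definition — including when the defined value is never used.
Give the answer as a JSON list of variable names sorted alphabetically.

Block summaries:
  B0 def {e,m,y} use ∅
  B1 def {s} use ∅
  B2 def {e} use ∅
  B3 def {r,y} use {y}
  B4 def {r,y} use {y}

Backward fixpoint:
  B0 li=∅ lo={y}
  B1 li={y} lo={y}
  B2 li={y} lo={y}
  B3 li={y} lo={y}
  B4 li={y} lo=∅

Interfere edges:
  e: {m,y}
  m: {e,y}
  r: {y}
  s: {y}
  y: {e,m,r,s}

N(e) = ["m", "y"]

Answer: ["m", "y"]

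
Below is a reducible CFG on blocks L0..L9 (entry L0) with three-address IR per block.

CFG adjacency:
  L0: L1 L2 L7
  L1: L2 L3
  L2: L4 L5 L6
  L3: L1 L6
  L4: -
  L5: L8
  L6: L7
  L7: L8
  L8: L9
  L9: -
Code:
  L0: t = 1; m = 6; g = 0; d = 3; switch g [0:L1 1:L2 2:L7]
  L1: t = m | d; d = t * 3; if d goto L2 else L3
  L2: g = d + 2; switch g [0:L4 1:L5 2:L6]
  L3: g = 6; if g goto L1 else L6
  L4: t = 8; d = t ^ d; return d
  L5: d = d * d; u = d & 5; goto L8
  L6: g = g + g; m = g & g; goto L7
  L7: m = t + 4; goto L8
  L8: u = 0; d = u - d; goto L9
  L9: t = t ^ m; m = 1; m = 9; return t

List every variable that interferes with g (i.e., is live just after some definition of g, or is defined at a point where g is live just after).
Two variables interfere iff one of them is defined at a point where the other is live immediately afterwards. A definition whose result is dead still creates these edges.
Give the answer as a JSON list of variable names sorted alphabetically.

def/use:
  L0 def {d,g,m,t} use ∅
  L1 def {d,t} use {d,m}
  L2 def {g} use {d}
  L3 def {g} use ∅
  L4 def {d,t} use {d}
  L5 def {d,u} use {d}
  L6 def {g,m} use {g}
  L7 def {m} use {t}
  L8 def {d,u} use {d}
  L9 def {m,t} use {m,t}

Backward fixpoint:
  live L0: ∅→{d,m,t}
  live L1: {d,m}→{d,m,t}
  live L2: {d,m,t}→{d,g,m,t}
  live L3: {d,m,t}→{d,g,m,t}
  live L4: {d}→∅
  live L5: {d,m,t}→{d,m,t}
  live L6: {d,g,t}→{d,t}
  live L7: {d,t}→{d,m,t}
  live L8: {d,m,t}→{m,t}
  live L9: {m,t}→∅

Interference:
  d — {g,m,t,u}
  g — {d,m,t}
  m — {d,g,t,u}
  t — {d,g,m,u}
  u — {d,m,t}

N(g) = ["d", "m", "t"]

Answer: ["d", "m", "t"]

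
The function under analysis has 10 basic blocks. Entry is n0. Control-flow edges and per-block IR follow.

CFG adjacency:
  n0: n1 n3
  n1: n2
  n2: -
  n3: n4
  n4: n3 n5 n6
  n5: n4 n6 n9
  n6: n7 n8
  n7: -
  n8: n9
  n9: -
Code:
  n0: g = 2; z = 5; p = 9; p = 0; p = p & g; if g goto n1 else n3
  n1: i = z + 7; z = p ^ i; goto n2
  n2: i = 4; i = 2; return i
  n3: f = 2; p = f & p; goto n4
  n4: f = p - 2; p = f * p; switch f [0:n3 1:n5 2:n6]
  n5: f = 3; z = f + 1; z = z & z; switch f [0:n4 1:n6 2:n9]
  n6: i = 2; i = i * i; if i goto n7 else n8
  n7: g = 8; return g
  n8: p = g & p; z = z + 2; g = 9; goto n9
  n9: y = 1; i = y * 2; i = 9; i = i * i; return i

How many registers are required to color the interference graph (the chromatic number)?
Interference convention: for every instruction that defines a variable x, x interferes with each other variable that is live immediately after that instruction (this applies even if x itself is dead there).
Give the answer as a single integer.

def/use:
  n0 def {g,p,z} use ∅
  n1 def {i,z} use {p,z}
  n2 def {i} use ∅
  n3 def {f,p} use {p}
  n4 def {f,p} use {p}
  n5 def {f,z} use ∅
  n6 def {i} use ∅
  n7 def {g} use ∅
  n8 def {g,p,z} use {g,p,z}
  n9 def {i,y} use ∅

Liveness:
  n0 li=∅ lo={g,p,z}
  n1 li={p,z} lo=∅
  n2 li=∅ lo=∅
  n3 li={g,p,z} lo={g,p,z}
  n4 li={g,p,z} lo={g,p,z}
  n5 li={g,p} lo={g,p,z}
  n6 li={g,p,z} lo={g,p,z}
  n7 li=∅ lo=∅
  n8 li={g,p,z} lo=∅
  n9 li=∅ lo=∅

Conflict graph:
  f — {g,p,z}
  g — {f,i,p,z}
  i — {g,p,z}
  p — {f,g,i,z}
  y — ∅
  z — {f,g,i,p}

Registers:
  lower bound: {f,g,p,z} mutually conflict ⇒ χ ≥ 4
  assign f→r3 g→r0 i→r3 p→r1 y→r0 z→r2 — no edge inside a register ⇒ χ ≤ 4
  χ = 4

Answer: 4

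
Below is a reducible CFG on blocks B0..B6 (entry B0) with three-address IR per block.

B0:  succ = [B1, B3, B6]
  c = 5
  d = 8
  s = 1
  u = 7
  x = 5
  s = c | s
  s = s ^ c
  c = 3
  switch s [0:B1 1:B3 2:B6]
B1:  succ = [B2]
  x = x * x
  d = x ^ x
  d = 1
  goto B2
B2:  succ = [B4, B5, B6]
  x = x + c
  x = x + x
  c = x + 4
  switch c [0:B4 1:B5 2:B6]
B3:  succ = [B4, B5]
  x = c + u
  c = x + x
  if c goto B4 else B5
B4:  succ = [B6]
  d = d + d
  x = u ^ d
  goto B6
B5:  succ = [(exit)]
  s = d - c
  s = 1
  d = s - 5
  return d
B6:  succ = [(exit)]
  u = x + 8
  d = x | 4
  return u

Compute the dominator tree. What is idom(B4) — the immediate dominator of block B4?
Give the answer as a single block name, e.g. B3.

idom tree: B1←B0 B2←B1 B3←B0 B4←B0 B5←B0 B6←B0
Dom at joins:
  B4: preds {B2,B3}: {B0,B1,B2} ∩ {B0,B3} = {B0}; idom=B0
  B5: preds {B2,B3}: {B0,B1,B2} ∩ {B0,B3} = {B0}; idom=B0
  B6: preds {B0,B2,B4}: {B0} ∩ {B0,B1,B2} ∩ {B0,B4} = {B0}; idom=B0

idom(B4) = B0

Answer: B0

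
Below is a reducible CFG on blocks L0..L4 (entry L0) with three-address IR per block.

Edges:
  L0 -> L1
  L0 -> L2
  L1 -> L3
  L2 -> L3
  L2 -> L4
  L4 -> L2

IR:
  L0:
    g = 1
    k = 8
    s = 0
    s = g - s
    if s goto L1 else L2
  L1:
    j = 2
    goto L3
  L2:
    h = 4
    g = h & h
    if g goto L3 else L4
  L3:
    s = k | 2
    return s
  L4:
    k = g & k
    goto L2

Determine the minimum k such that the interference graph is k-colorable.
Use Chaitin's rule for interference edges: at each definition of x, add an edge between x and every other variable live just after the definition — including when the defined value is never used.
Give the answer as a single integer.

Block summaries:
  L0: {g,k,s} / ∅
  L1: {j} / ∅
  L2: {g,h} / ∅
  L3: {s} / {k}
  L4: {k} / {g,k}

Live sets:
  L0 li=∅ lo={k}
  L1 li={k} lo={k}
  L2 li={k} lo={g,k}
  L3 li={k} lo=∅
  L4 li={g,k} lo={k}

Interfere edges:
  g — {k,s}
  h — {k}
  j — {k}
  k — {g,h,j,s}
  s — {g,k}

Registers:
  lower bound: {g,k,s} mutually conflict ⇒ χ ≥ 3
  3-colouring: r0={k}  r1={g,h,j}  r2={s}
  χ = 3

Answer: 3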